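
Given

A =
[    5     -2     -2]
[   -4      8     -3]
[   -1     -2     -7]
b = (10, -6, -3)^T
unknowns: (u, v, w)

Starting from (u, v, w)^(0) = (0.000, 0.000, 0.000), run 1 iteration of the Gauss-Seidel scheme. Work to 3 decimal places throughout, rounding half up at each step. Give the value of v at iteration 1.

Iteration 1:
  u = (10 - (-2)·0.000 - (-2)·0.000) / (5) = 2.000
  v = (-6 - (-4)·2.000 - (-3)·0.000) / (8) = 0.250
  w = (-3 - (-1)·2.000 - (-2)·0.250) / (-7) = 0.071

0.250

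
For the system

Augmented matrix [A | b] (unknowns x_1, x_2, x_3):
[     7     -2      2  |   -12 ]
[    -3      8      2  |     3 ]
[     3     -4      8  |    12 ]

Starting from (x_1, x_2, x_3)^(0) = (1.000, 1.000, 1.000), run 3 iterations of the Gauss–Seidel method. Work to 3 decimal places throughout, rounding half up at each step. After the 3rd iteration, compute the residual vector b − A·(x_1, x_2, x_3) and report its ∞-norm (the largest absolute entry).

0.166

Iteration 1:
  x_1 = (-12 - (-2)·1.000 - (2)·1.000) / (7) = -1.714
  x_2 = (3 - (-3)·-1.714 - (2)·1.000) / (8) = -0.518
  x_3 = (12 - (3)·-1.714 - (-4)·-0.518) / (8) = 1.884
Iteration 2:
  x_1 = (-12 - (-2)·-0.518 - (2)·1.884) / (7) = -2.401
  x_2 = (3 - (-3)·-2.401 - (2)·1.884) / (8) = -0.996
  x_3 = (12 - (3)·-2.401 - (-4)·-0.996) / (8) = 1.902
Iteration 3:
  x_1 = (-12 - (-2)·-0.996 - (2)·1.902) / (7) = -2.542
  x_2 = (3 - (-3)·-2.542 - (2)·1.902) / (8) = -1.054
  x_3 = (12 - (3)·-2.542 - (-4)·-1.054) / (8) = 1.926
Residual b − A·x = (-0.166, -0.046, 0.002); ∞-norm = 0.166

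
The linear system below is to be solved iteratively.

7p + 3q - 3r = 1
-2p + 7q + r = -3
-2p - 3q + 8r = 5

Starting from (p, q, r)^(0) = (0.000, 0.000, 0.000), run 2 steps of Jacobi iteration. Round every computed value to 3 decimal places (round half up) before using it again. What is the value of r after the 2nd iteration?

0.500

Iteration 1:
  p = (1 - (3)·0.000 - (-3)·0.000) / (7) = 0.143
  q = (-3 - (-2)·0.000 - (1)·0.000) / (7) = -0.429
  r = (5 - (-2)·0.000 - (-3)·0.000) / (8) = 0.625
Iteration 2:
  p = (1 - (3)·-0.429 - (-3)·0.625) / (7) = 0.595
  q = (-3 - (-2)·0.143 - (1)·0.625) / (7) = -0.477
  r = (5 - (-2)·0.143 - (-3)·-0.429) / (8) = 0.500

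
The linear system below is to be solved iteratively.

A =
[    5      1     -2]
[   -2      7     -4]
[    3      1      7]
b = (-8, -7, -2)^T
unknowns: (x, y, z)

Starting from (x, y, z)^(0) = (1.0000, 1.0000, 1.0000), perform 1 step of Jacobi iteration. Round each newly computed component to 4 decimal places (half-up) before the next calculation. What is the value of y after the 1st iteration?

Iteration 1:
  x = (-8 - (1)·1.0000 - (-2)·1.0000) / (5) = -1.4000
  y = (-7 - (-2)·1.0000 - (-4)·1.0000) / (7) = -0.1429
  z = (-2 - (3)·1.0000 - (1)·1.0000) / (7) = -0.8571

-0.1429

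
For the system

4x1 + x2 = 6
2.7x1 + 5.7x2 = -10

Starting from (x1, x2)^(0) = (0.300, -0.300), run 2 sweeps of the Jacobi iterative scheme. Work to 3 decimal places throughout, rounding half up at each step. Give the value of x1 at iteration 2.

1.974

Iteration 1:
  x1 = (6 - (1)·-0.300) / (4) = 1.575
  x2 = (-10 - (2.7)·0.300) / (5.7) = -1.896
Iteration 2:
  x1 = (6 - (1)·-1.896) / (4) = 1.974
  x2 = (-10 - (2.7)·1.575) / (5.7) = -2.500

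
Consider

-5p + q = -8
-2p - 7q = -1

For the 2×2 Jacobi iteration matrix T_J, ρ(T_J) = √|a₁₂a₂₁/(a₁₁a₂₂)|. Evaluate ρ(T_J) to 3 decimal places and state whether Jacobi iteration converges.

0.239

a₁₂a₂₁/(a₁₁a₂₂) = (1)·(-2) / ((-5)·(-7)) = -0.057143
ρ = √|-0.057143| = √0.057143 = 0.239
ρ < 1, so Jacobi converges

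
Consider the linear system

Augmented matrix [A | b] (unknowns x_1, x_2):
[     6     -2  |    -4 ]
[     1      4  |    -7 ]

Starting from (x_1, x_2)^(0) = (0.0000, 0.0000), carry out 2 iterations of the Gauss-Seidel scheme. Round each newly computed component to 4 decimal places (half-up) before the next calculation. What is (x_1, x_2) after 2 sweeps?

(-1.1944, -1.4514)

Iteration 1:
  x_1 = (-4 - (-2)·0.0000) / (6) = -0.6667
  x_2 = (-7 - (1)·-0.6667) / (4) = -1.5833
Iteration 2:
  x_1 = (-4 - (-2)·-1.5833) / (6) = -1.1944
  x_2 = (-7 - (1)·-1.1944) / (4) = -1.4514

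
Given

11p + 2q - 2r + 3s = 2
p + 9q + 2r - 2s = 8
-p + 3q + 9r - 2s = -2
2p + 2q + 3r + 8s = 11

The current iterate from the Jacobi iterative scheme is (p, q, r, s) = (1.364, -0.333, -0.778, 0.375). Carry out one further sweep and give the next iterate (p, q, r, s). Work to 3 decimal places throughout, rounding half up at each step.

One sweep:
  p = (2 - (2)·-0.333 - (-2)·-0.778 - (3)·0.375) / (11) = -0.001
  q = (8 - (1)·1.364 - (2)·-0.778 - (-2)·0.375) / (9) = 0.994
  r = (-2 - (-1)·1.364 - (3)·-0.333 - (-2)·0.375) / (9) = 0.124
  s = (11 - (2)·1.364 - (2)·-0.333 - (3)·-0.778) / (8) = 1.409

(-0.001, 0.994, 0.124, 1.409)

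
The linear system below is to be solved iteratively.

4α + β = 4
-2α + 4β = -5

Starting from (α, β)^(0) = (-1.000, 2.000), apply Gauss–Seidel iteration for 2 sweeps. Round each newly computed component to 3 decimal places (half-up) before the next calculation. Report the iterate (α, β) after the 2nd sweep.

Iteration 1:
  α = (4 - (1)·2.000) / (4) = 0.500
  β = (-5 - (-2)·0.500) / (4) = -1.000
Iteration 2:
  α = (4 - (1)·-1.000) / (4) = 1.250
  β = (-5 - (-2)·1.250) / (4) = -0.625

(1.250, -0.625)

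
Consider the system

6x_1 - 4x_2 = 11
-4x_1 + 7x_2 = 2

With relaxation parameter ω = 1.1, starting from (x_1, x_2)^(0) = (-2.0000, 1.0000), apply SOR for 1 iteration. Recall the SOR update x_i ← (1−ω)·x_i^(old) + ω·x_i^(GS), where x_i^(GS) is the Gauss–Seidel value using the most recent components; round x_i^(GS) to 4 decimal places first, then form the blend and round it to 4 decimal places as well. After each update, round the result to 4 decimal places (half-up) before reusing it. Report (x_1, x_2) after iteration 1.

(2.9500, 2.0685)

Iteration 1:
  x_1: GS value = (11 - (-4)·1.0000) / (6) = 2.5000;  x_1 ← (1−ω)·-2.0000 + ω·2.5000 = 2.9500
  x_2: GS value = (2 - (-4)·2.9500) / (7) = 1.9714;  x_2 ← (1−ω)·1.0000 + ω·1.9714 = 2.0685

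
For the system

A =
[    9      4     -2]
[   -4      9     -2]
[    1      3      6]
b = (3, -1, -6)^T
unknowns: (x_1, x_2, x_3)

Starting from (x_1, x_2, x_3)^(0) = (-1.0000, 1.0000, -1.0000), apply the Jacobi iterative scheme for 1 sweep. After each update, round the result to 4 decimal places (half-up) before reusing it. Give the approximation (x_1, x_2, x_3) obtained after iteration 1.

Iteration 1:
  x_1 = (3 - (4)·1.0000 - (-2)·-1.0000) / (9) = -0.3333
  x_2 = (-1 - (-4)·-1.0000 - (-2)·-1.0000) / (9) = -0.7778
  x_3 = (-6 - (1)·-1.0000 - (3)·1.0000) / (6) = -1.3333

(-0.3333, -0.7778, -1.3333)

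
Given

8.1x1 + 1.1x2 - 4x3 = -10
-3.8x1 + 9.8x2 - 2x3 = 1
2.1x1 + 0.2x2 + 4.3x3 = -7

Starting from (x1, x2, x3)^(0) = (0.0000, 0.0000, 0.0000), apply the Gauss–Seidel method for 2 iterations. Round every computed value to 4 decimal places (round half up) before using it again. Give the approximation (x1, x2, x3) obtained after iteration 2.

(-1.6809, -0.7553, -0.7719)

Iteration 1:
  x1 = (-10 - (1.1)·0.0000 - (-4)·0.0000) / (8.1) = -1.2346
  x2 = (1 - (-3.8)·-1.2346 - (-2)·0.0000) / (9.8) = -0.3767
  x3 = (-7 - (2.1)·-1.2346 - (0.2)·-0.3767) / (4.3) = -1.0074
Iteration 2:
  x1 = (-10 - (1.1)·-0.3767 - (-4)·-1.0074) / (8.1) = -1.6809
  x2 = (1 - (-3.8)·-1.6809 - (-2)·-1.0074) / (9.8) = -0.7553
  x3 = (-7 - (2.1)·-1.6809 - (0.2)·-0.7553) / (4.3) = -0.7719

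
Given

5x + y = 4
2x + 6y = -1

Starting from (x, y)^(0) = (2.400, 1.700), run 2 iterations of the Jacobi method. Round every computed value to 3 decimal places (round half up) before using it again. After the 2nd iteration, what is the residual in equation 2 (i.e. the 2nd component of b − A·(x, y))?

Iteration 1:
  x = (4 - (1)·1.700) / (5) = 0.460
  y = (-1 - (2)·2.400) / (6) = -0.967
Iteration 2:
  x = (4 - (1)·-0.967) / (5) = 0.993
  y = (-1 - (2)·0.460) / (6) = -0.320
Residual b − A·x = (-0.645, -1.066)

-1.066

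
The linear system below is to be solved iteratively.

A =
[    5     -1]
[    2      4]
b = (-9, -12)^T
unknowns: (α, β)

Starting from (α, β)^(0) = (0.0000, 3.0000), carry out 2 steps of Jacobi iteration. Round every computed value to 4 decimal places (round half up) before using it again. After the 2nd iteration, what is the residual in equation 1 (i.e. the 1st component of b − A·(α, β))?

Iteration 1:
  α = (-9 - (-1)·3.0000) / (5) = -1.2000
  β = (-12 - (2)·0.0000) / (4) = -3.0000
Iteration 2:
  α = (-9 - (-1)·-3.0000) / (5) = -2.4000
  β = (-12 - (2)·-1.2000) / (4) = -2.4000
Residual b − A·x = (0.6000, 2.4000)

0.6000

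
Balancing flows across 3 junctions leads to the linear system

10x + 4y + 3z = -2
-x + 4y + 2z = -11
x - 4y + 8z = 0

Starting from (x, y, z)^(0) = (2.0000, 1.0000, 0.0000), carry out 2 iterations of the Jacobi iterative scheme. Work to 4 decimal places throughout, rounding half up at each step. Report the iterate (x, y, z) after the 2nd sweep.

Iteration 1:
  x = (-2 - (4)·1.0000 - (3)·0.0000) / (10) = -0.6000
  y = (-11 - (-1)·2.0000 - (2)·0.0000) / (4) = -2.2500
  z = (0 - (1)·2.0000 - (-4)·1.0000) / (8) = 0.2500
Iteration 2:
  x = (-2 - (4)·-2.2500 - (3)·0.2500) / (10) = 0.6250
  y = (-11 - (-1)·-0.6000 - (2)·0.2500) / (4) = -3.0250
  z = (0 - (1)·-0.6000 - (-4)·-2.2500) / (8) = -1.0500

(0.6250, -3.0250, -1.0500)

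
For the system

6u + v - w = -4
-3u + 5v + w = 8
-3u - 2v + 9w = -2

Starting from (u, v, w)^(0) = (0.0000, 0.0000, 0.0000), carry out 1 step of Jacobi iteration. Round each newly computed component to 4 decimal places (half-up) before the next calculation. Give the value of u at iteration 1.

-0.6667

Iteration 1:
  u = (-4 - (1)·0.0000 - (-1)·0.0000) / (6) = -0.6667
  v = (8 - (-3)·0.0000 - (1)·0.0000) / (5) = 1.6000
  w = (-2 - (-3)·0.0000 - (-2)·0.0000) / (9) = -0.2222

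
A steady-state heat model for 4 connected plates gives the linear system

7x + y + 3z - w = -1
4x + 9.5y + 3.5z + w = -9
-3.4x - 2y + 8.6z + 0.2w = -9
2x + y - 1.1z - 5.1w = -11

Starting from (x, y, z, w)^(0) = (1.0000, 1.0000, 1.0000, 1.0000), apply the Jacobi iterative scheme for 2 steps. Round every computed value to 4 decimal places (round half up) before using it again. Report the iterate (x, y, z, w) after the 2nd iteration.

(0.6710, -0.8102, -1.7596, 1.6669)

Iteration 1:
  x = (-1 - (1)·1.0000 - (3)·1.0000 - (-1)·1.0000) / (7) = -0.5714
  y = (-9 - (4)·1.0000 - (3.5)·1.0000 - (1)·1.0000) / (9.5) = -1.8421
  z = (-9 - (-3.4)·1.0000 - (-2)·1.0000 - (0.2)·1.0000) / (8.6) = -0.4419
  w = (-11 - (2)·1.0000 - (1)·1.0000 - (-1.1)·1.0000) / (-5.1) = 2.5294
Iteration 2:
  x = (-1 - (1)·-1.8421 - (3)·-0.4419 - (-1)·2.5294) / (7) = 0.6710
  y = (-9 - (4)·-0.5714 - (3.5)·-0.4419 - (1)·2.5294) / (9.5) = -0.8102
  z = (-9 - (-3.4)·-0.5714 - (-2)·-1.8421 - (0.2)·2.5294) / (8.6) = -1.7596
  w = (-11 - (2)·-0.5714 - (1)·-1.8421 - (-1.1)·-0.4419) / (-5.1) = 1.6669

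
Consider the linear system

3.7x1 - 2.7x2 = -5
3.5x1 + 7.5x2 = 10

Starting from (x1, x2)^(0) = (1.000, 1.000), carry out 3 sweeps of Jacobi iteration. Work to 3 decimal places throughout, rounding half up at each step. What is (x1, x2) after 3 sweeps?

Iteration 1:
  x1 = (-5 - (-2.7)·1.000) / (3.7) = -0.622
  x2 = (10 - (3.5)·1.000) / (7.5) = 0.867
Iteration 2:
  x1 = (-5 - (-2.7)·0.867) / (3.7) = -0.719
  x2 = (10 - (3.5)·-0.622) / (7.5) = 1.624
Iteration 3:
  x1 = (-5 - (-2.7)·1.624) / (3.7) = -0.166
  x2 = (10 - (3.5)·-0.719) / (7.5) = 1.669

(-0.166, 1.669)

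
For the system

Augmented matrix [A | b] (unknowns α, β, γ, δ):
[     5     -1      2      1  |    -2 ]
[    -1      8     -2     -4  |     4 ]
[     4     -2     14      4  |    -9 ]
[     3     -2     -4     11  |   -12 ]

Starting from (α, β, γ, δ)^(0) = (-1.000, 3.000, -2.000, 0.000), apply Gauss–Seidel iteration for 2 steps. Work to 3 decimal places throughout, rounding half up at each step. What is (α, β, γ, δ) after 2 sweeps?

Iteration 1:
  α = (-2 - (-1)·3.000 - (2)·-2.000 - (1)·0.000) / (5) = 1.000
  β = (4 - (-1)·1.000 - (-2)·-2.000 - (-4)·0.000) / (8) = 0.125
  γ = (-9 - (4)·1.000 - (-2)·0.125 - (4)·0.000) / (14) = -0.911
  δ = (-12 - (3)·1.000 - (-2)·0.125 - (-4)·-0.911) / (11) = -1.672
Iteration 2:
  α = (-2 - (-1)·0.125 - (2)·-0.911 - (1)·-1.672) / (5) = 0.324
  β = (4 - (-1)·0.324 - (-2)·-0.911 - (-4)·-1.672) / (8) = -0.523
  γ = (-9 - (4)·0.324 - (-2)·-0.523 - (4)·-1.672) / (14) = -0.332
  δ = (-12 - (3)·0.324 - (-2)·-0.523 - (-4)·-0.332) / (11) = -1.395

(0.324, -0.523, -0.332, -1.395)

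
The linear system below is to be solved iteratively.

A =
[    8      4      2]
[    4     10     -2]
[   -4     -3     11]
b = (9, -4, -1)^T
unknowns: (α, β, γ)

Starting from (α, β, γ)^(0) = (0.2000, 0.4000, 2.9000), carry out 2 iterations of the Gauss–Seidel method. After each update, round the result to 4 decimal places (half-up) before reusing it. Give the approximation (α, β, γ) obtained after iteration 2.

(1.0727, -0.8273, 0.0735)

Iteration 1:
  α = (9 - (4)·0.4000 - (2)·2.9000) / (8) = 0.2000
  β = (-4 - (4)·0.2000 - (-2)·2.9000) / (10) = 0.1000
  γ = (-1 - (-4)·0.2000 - (-3)·0.1000) / (11) = 0.0091
Iteration 2:
  α = (9 - (4)·0.1000 - (2)·0.0091) / (8) = 1.0727
  β = (-4 - (4)·1.0727 - (-2)·0.0091) / (10) = -0.8273
  γ = (-1 - (-4)·1.0727 - (-3)·-0.8273) / (11) = 0.0735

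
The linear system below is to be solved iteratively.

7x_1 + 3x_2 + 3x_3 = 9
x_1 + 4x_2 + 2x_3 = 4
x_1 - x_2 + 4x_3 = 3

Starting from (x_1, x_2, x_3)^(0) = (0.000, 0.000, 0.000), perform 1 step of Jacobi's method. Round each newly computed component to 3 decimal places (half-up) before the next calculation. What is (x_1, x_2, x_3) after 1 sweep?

(1.286, 1.000, 0.750)

Iteration 1:
  x_1 = (9 - (3)·0.000 - (3)·0.000) / (7) = 1.286
  x_2 = (4 - (1)·0.000 - (2)·0.000) / (4) = 1.000
  x_3 = (3 - (1)·0.000 - (-1)·0.000) / (4) = 0.750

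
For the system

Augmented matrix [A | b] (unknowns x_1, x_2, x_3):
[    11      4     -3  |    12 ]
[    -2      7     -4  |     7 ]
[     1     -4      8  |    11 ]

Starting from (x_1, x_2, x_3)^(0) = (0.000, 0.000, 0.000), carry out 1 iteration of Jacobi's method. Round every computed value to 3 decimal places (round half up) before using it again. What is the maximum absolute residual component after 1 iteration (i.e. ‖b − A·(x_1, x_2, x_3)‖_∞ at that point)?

Iteration 1:
  x_1 = (12 - (4)·0.000 - (-3)·0.000) / (11) = 1.091
  x_2 = (7 - (-2)·0.000 - (-4)·0.000) / (7) = 1.000
  x_3 = (11 - (1)·0.000 - (-4)·0.000) / (8) = 1.375
Residual b − A·x = (0.124, 7.682, 2.909); ∞-norm = 7.682

7.682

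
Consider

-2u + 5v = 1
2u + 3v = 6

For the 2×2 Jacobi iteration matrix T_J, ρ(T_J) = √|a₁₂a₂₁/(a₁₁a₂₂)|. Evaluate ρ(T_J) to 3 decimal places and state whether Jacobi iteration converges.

a₁₂a₂₁/(a₁₁a₂₂) = (5)·(2) / ((-2)·(3)) = -1.666667
ρ = √|-1.666667| = √1.666667 = 1.291
ρ > 1, so Jacobi diverges

1.291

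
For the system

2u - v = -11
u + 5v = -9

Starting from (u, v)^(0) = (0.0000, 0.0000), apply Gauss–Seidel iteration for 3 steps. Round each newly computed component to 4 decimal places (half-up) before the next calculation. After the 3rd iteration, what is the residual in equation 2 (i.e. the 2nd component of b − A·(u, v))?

0.0000

Iteration 1:
  u = (-11 - (-1)·0.0000) / (2) = -5.5000
  v = (-9 - (1)·-5.5000) / (5) = -0.7000
Iteration 2:
  u = (-11 - (-1)·-0.7000) / (2) = -5.8500
  v = (-9 - (1)·-5.8500) / (5) = -0.6300
Iteration 3:
  u = (-11 - (-1)·-0.6300) / (2) = -5.8150
  v = (-9 - (1)·-5.8150) / (5) = -0.6370
Residual b − A·x = (-0.0070, 0.0000)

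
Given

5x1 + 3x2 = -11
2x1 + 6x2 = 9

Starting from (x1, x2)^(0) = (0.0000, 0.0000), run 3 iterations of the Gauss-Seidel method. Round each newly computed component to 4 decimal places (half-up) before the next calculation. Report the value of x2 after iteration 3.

2.7693

Iteration 1:
  x1 = (-11 - (3)·0.0000) / (5) = -2.2000
  x2 = (9 - (2)·-2.2000) / (6) = 2.2333
Iteration 2:
  x1 = (-11 - (3)·2.2333) / (5) = -3.5400
  x2 = (9 - (2)·-3.5400) / (6) = 2.6800
Iteration 3:
  x1 = (-11 - (3)·2.6800) / (5) = -3.8080
  x2 = (9 - (2)·-3.8080) / (6) = 2.7693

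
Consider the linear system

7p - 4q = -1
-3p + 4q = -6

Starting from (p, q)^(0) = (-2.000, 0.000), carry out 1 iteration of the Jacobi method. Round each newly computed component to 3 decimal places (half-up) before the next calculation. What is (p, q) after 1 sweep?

(-0.143, -3.000)

Iteration 1:
  p = (-1 - (-4)·0.000) / (7) = -0.143
  q = (-6 - (-3)·-2.000) / (4) = -3.000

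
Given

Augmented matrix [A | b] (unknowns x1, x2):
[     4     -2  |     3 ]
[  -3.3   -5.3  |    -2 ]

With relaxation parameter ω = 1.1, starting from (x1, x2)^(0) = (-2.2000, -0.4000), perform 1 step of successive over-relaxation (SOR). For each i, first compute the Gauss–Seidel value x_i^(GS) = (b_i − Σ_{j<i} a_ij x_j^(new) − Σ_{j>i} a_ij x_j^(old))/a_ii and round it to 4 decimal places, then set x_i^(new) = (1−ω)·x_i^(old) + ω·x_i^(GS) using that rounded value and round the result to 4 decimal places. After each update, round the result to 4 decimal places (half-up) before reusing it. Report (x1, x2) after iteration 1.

Iteration 1:
  x1: GS value = (3 - (-2)·-0.4000) / (4) = 0.5500;  x1 ← (1−ω)·-2.2000 + ω·0.5500 = 0.8250
  x2: GS value = (-2 - (-3.3)·0.8250) / (-5.3) = -0.1363;  x2 ← (1−ω)·-0.4000 + ω·-0.1363 = -0.1099

(0.8250, -0.1099)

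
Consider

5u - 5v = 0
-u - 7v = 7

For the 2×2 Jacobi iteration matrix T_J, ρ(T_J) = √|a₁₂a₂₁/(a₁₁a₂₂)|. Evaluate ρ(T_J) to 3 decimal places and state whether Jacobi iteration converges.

a₁₂a₂₁/(a₁₁a₂₂) = (-5)·(-1) / ((5)·(-7)) = -0.142857
ρ = √|-0.142857| = √0.142857 = 0.378
ρ < 1, so Jacobi converges

0.378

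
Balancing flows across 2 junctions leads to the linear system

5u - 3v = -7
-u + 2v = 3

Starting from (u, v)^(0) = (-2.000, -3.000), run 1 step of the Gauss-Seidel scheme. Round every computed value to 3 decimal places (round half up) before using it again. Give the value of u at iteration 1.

Iteration 1:
  u = (-7 - (-3)·-3.000) / (5) = -3.200
  v = (3 - (-1)·-3.200) / (2) = -0.100

-3.200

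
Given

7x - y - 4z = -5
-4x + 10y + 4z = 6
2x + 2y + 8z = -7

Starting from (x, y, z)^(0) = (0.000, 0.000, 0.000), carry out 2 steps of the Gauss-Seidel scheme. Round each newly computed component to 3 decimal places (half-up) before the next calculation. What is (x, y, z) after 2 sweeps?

Iteration 1:
  x = (-5 - (-1)·0.000 - (-4)·0.000) / (7) = -0.714
  y = (6 - (-4)·-0.714 - (4)·0.000) / (10) = 0.314
  z = (-7 - (2)·-0.714 - (2)·0.314) / (8) = -0.775
Iteration 2:
  x = (-5 - (-1)·0.314 - (-4)·-0.775) / (7) = -1.112
  y = (6 - (-4)·-1.112 - (4)·-0.775) / (10) = 0.465
  z = (-7 - (2)·-1.112 - (2)·0.465) / (8) = -0.713

(-1.112, 0.465, -0.713)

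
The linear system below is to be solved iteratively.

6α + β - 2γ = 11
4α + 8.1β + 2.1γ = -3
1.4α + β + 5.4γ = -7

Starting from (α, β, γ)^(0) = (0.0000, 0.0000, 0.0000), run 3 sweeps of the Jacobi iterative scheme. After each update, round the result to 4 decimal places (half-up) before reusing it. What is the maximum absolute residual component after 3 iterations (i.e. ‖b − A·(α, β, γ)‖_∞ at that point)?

Iteration 1:
  α = (11 - (1)·0.0000 - (-2)·0.0000) / (6) = 1.8333
  β = (-3 - (4)·0.0000 - (2.1)·0.0000) / (8.1) = -0.3704
  γ = (-7 - (1.4)·0.0000 - (1)·0.0000) / (5.4) = -1.2963
Iteration 2:
  α = (11 - (1)·-0.3704 - (-2)·-1.2963) / (6) = 1.4630
  β = (-3 - (4)·1.8333 - (2.1)·-1.2963) / (8.1) = -0.9396
  γ = (-7 - (1.4)·1.8333 - (1)·-0.3704) / (5.4) = -1.7030
Iteration 3:
  α = (11 - (1)·-0.9396 - (-2)·-1.7030) / (6) = 1.4223
  β = (-3 - (4)·1.4630 - (2.1)·-1.7030) / (8.1) = -0.6513
  γ = (-7 - (1.4)·1.4630 - (1)·-0.9396) / (5.4) = -1.5016
Residual b − A·x = (0.1143, -0.2603, -0.2313); ∞-norm = 0.2603

0.2603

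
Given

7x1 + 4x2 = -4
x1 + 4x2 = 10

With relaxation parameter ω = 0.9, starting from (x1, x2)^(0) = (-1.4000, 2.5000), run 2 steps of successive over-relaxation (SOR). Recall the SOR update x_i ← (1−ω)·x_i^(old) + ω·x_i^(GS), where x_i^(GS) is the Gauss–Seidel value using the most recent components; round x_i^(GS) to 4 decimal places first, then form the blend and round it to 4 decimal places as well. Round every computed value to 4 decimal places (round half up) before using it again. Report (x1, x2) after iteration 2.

(-2.2185, 3.0428)

Iteration 1:
  x1: GS value = (-4 - (4)·2.5000) / (7) = -2.0000;  x1 ← (1−ω)·-1.4000 + ω·-2.0000 = -1.9400
  x2: GS value = (10 - (1)·-1.9400) / (4) = 2.9850;  x2 ← (1−ω)·2.5000 + ω·2.9850 = 2.9365
Iteration 2:
  x1: GS value = (-4 - (4)·2.9365) / (7) = -2.2494;  x1 ← (1−ω)·-1.9400 + ω·-2.2494 = -2.2185
  x2: GS value = (10 - (1)·-2.2185) / (4) = 3.0546;  x2 ← (1−ω)·2.9365 + ω·3.0546 = 3.0428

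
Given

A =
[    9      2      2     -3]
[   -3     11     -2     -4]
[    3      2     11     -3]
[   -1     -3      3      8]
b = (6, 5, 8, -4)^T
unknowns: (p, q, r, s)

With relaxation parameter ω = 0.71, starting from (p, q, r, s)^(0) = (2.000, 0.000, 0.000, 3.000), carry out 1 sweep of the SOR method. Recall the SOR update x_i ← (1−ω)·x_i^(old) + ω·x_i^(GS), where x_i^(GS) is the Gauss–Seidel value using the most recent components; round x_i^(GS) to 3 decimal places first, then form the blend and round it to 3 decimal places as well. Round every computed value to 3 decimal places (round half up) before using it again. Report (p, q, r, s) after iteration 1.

(1.764, 1.439, 0.570, 0.903)

Iteration 1:
  p: GS value = (6 - (2)·0.000 - (2)·0.000 - (-3)·3.000) / (9) = 1.667;  p ← (1−ω)·2.000 + ω·1.667 = 1.764
  q: GS value = (5 - (-3)·1.764 - (-2)·0.000 - (-4)·3.000) / (11) = 2.027;  q ← (1−ω)·0.000 + ω·2.027 = 1.439
  r: GS value = (8 - (3)·1.764 - (2)·1.439 - (-3)·3.000) / (11) = 0.803;  r ← (1−ω)·0.000 + ω·0.803 = 0.570
  s: GS value = (-4 - (-1)·1.764 - (-3)·1.439 - (3)·0.570) / (8) = 0.046;  s ← (1−ω)·3.000 + ω·0.046 = 0.903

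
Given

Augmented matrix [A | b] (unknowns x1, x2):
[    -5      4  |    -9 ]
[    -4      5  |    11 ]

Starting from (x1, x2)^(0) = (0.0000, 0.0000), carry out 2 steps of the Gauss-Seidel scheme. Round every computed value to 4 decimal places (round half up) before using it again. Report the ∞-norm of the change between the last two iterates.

Iteration 1:
  x1 = (-9 - (4)·0.0000) / (-5) = 1.8000
  x2 = (11 - (-4)·1.8000) / (5) = 3.6400
Iteration 2:
  x1 = (-9 - (4)·3.6400) / (-5) = 4.7120
  x2 = (11 - (-4)·4.7120) / (5) = 5.9696
Change: (2.9120, 2.3296) → max |·| = 2.9120

2.9120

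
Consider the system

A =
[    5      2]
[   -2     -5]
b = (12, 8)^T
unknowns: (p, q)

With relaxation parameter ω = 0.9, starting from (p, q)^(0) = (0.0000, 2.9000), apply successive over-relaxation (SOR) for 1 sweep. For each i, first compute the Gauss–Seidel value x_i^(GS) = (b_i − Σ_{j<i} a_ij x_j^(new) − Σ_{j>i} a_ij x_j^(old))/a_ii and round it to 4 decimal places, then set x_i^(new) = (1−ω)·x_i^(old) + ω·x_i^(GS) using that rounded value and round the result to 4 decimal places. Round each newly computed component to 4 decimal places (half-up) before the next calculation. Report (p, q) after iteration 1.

(1.1160, -1.5518)

Iteration 1:
  p: GS value = (12 - (2)·2.9000) / (5) = 1.2400;  p ← (1−ω)·0.0000 + ω·1.2400 = 1.1160
  q: GS value = (8 - (-2)·1.1160) / (-5) = -2.0464;  q ← (1−ω)·2.9000 + ω·-2.0464 = -1.5518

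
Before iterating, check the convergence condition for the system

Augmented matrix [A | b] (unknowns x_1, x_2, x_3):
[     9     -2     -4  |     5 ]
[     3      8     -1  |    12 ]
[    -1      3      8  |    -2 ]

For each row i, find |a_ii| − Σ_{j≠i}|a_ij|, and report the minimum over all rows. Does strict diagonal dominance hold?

3

row 1: |9| − (2+4) = 3
row 2: |8| − (3+1) = 4
row 3: |8| − (1+3) = 4
minimum over rows = 3 → strictly diagonally dominant (convergence guaranteed)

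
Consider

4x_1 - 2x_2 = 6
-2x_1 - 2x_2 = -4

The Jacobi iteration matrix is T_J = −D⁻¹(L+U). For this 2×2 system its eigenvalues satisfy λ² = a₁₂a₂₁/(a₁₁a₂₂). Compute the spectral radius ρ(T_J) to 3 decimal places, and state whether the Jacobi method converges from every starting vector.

a₁₂a₂₁/(a₁₁a₂₂) = (-2)·(-2) / ((4)·(-2)) = -0.500000
ρ = √|-0.500000| = √0.500000 = 0.707
ρ < 1, so Jacobi converges

0.707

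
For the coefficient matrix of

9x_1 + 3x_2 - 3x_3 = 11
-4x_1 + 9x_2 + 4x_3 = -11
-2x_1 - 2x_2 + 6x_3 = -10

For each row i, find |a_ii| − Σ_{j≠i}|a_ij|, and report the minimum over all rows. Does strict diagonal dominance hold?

row 1: |9| − (3+3) = 3
row 2: |9| − (4+4) = 1
row 3: |6| − (2+2) = 2
minimum over rows = 1 → strictly diagonally dominant (convergence guaranteed)

1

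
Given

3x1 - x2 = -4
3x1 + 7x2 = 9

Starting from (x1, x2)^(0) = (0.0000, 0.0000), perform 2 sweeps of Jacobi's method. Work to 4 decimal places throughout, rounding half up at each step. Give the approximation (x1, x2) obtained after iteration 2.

(-0.9048, 1.8571)

Iteration 1:
  x1 = (-4 - (-1)·0.0000) / (3) = -1.3333
  x2 = (9 - (3)·0.0000) / (7) = 1.2857
Iteration 2:
  x1 = (-4 - (-1)·1.2857) / (3) = -0.9048
  x2 = (9 - (3)·-1.3333) / (7) = 1.8571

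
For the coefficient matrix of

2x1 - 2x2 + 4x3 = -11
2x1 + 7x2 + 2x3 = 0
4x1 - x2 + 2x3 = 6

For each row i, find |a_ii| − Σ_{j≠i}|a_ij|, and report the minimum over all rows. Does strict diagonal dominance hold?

-4

row 1: |2| − (2+4) = -4
row 2: |7| − (2+2) = 3
row 3: |2| − (4+1) = -3
minimum over rows = -4 → not strictly diagonally dominant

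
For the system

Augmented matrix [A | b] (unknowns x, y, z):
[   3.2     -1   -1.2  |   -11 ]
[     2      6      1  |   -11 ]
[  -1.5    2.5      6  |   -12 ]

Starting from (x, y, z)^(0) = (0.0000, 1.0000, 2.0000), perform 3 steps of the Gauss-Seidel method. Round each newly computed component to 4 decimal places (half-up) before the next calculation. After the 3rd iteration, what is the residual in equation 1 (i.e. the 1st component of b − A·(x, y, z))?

Iteration 1:
  x = (-11 - (-1)·1.0000 - (-1.2)·2.0000) / (3.2) = -2.3750
  y = (-11 - (2)·-2.3750 - (1)·2.0000) / (6) = -1.3750
  z = (-12 - (-1.5)·-2.3750 - (2.5)·-1.3750) / (6) = -2.0208
Iteration 2:
  x = (-11 - (-1)·-1.3750 - (-1.2)·-2.0208) / (3.2) = -4.6250
  y = (-11 - (2)·-4.6250 - (1)·-2.0208) / (6) = 0.0451
  z = (-12 - (-1.5)·-4.6250 - (2.5)·0.0451) / (6) = -3.1750
Iteration 3:
  x = (-11 - (-1)·0.0451 - (-1.2)·-3.1750) / (3.2) = -4.6140
  y = (-11 - (2)·-4.6140 - (1)·-3.1750) / (6) = 0.2338
  z = (-12 - (-1.5)·-4.6140 - (2.5)·0.2338) / (6) = -3.2509
Residual b − A·x = (0.0975, 0.0761, -0.0001)

0.0975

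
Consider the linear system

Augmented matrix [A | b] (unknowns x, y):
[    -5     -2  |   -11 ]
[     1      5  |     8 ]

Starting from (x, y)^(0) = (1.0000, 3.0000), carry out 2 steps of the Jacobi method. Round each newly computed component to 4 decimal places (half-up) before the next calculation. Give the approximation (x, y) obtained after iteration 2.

(1.6400, 1.4000)

Iteration 1:
  x = (-11 - (-2)·3.0000) / (-5) = 1.0000
  y = (8 - (1)·1.0000) / (5) = 1.4000
Iteration 2:
  x = (-11 - (-2)·1.4000) / (-5) = 1.6400
  y = (8 - (1)·1.0000) / (5) = 1.4000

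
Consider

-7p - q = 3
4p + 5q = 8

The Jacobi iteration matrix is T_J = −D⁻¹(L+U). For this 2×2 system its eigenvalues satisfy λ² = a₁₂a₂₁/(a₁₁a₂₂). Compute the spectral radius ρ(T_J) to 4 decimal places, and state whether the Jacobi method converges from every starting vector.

0.3381

a₁₂a₂₁/(a₁₁a₂₂) = (-1)·(4) / ((-7)·(5)) = 0.114286
ρ = √|0.114286| = √0.114286 = 0.3381
ρ < 1, so Jacobi converges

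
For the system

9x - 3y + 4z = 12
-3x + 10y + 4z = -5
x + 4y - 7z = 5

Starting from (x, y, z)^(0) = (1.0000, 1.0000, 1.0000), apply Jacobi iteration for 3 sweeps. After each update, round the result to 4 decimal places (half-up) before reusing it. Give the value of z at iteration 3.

-0.6286

Iteration 1:
  x = (12 - (-3)·1.0000 - (4)·1.0000) / (9) = 1.2222
  y = (-5 - (-3)·1.0000 - (4)·1.0000) / (10) = -0.6000
  z = (5 - (1)·1.0000 - (4)·1.0000) / (-7) = 0.0000
Iteration 2:
  x = (12 - (-3)·-0.6000 - (4)·0.0000) / (9) = 1.1333
  y = (-5 - (-3)·1.2222 - (4)·0.0000) / (10) = -0.1333
  z = (5 - (1)·1.2222 - (4)·-0.6000) / (-7) = -0.8825
Iteration 3:
  x = (12 - (-3)·-0.1333 - (4)·-0.8825) / (9) = 1.6811
  y = (-5 - (-3)·1.1333 - (4)·-0.8825) / (10) = 0.1930
  z = (5 - (1)·1.1333 - (4)·-0.1333) / (-7) = -0.6286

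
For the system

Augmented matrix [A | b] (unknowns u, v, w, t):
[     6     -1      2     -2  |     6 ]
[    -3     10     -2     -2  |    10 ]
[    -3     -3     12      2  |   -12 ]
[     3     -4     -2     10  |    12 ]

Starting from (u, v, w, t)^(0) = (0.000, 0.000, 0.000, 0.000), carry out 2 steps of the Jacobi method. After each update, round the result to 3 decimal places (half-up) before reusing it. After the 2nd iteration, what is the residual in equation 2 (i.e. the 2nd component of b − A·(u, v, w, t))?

Iteration 1:
  u = (6 - (-1)·0.000 - (2)·0.000 - (-2)·0.000) / (6) = 1.000
  v = (10 - (-3)·0.000 - (-2)·0.000 - (-2)·0.000) / (10) = 1.000
  w = (-12 - (-3)·0.000 - (-3)·0.000 - (2)·0.000) / (12) = -1.000
  t = (12 - (3)·0.000 - (-4)·0.000 - (-2)·0.000) / (10) = 1.200
Iteration 2:
  u = (6 - (-1)·1.000 - (2)·-1.000 - (-2)·1.200) / (6) = 1.900
  v = (10 - (-3)·1.000 - (-2)·-1.000 - (-2)·1.200) / (10) = 1.340
  w = (-12 - (-3)·1.000 - (-3)·1.000 - (2)·1.200) / (12) = -0.700
  t = (12 - (3)·1.000 - (-4)·1.000 - (-2)·-1.000) / (10) = 1.100
Residual b − A·x = (-0.460, 3.100, 3.920, -0.740)

3.100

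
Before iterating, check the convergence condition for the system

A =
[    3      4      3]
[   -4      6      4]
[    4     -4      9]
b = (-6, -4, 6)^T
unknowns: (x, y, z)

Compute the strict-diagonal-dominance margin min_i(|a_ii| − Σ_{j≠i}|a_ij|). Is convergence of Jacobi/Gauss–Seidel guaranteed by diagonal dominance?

-4

row 1: |3| − (4+3) = -4
row 2: |6| − (4+4) = -2
row 3: |9| − (4+4) = 1
minimum over rows = -4 → not strictly diagonally dominant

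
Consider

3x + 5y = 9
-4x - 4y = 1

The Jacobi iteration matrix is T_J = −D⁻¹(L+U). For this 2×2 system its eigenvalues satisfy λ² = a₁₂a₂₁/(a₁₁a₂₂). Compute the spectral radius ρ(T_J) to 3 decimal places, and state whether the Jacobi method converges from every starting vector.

a₁₂a₂₁/(a₁₁a₂₂) = (5)·(-4) / ((3)·(-4)) = 1.666667
ρ = √|1.666667| = √1.666667 = 1.291
ρ > 1, so Jacobi diverges

1.291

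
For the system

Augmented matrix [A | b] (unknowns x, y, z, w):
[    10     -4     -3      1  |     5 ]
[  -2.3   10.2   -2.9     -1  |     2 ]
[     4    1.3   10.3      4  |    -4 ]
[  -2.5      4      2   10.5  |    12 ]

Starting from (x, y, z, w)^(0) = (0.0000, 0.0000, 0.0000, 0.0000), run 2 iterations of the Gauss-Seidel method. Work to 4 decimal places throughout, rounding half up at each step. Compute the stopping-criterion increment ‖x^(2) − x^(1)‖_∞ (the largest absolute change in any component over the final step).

0.4048

Iteration 1:
  x = (5 - (-4)·0.0000 - (-3)·0.0000 - (1)·0.0000) / (10) = 0.5000
  y = (2 - (-2.3)·0.5000 - (-2.9)·0.0000 - (-1)·0.0000) / (10.2) = 0.3088
  z = (-4 - (4)·0.5000 - (1.3)·0.3088 - (4)·0.0000) / (10.3) = -0.6215
  w = (12 - (-2.5)·0.5000 - (4)·0.3088 - (2)·-0.6215) / (10.5) = 1.2626
Iteration 2:
  x = (5 - (-4)·0.3088 - (-3)·-0.6215 - (1)·1.2626) / (10) = 0.3108
  y = (2 - (-2.3)·0.3108 - (-2.9)·-0.6215 - (-1)·1.2626) / (10.2) = 0.2132
  z = (-4 - (4)·0.3108 - (1.3)·0.2132 - (4)·1.2626) / (10.3) = -1.0263
  w = (12 - (-2.5)·0.3108 - (4)·0.2132 - (2)·-1.0263) / (10.5) = 1.3311
Change: (-0.1892, -0.0956, -0.4048, 0.0685) → max |·| = 0.4048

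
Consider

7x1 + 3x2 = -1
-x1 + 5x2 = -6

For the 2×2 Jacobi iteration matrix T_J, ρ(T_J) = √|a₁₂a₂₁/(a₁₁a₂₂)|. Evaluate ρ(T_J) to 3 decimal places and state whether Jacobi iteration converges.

0.293

a₁₂a₂₁/(a₁₁a₂₂) = (3)·(-1) / ((7)·(5)) = -0.085714
ρ = √|-0.085714| = √0.085714 = 0.293
ρ < 1, so Jacobi converges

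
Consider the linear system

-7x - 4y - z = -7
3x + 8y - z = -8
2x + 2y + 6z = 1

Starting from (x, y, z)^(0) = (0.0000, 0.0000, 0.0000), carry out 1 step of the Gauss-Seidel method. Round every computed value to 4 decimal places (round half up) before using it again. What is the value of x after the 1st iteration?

Iteration 1:
  x = (-7 - (-4)·0.0000 - (-1)·0.0000) / (-7) = 1.0000
  y = (-8 - (3)·1.0000 - (-1)·0.0000) / (8) = -1.3750
  z = (1 - (2)·1.0000 - (2)·-1.3750) / (6) = 0.2917

1.0000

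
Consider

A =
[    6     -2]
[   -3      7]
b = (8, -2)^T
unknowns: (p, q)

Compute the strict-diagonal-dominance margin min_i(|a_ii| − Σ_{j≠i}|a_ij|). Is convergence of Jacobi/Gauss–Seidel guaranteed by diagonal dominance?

4

row 1: |6| − (2) = 4
row 2: |7| − (3) = 4
minimum over rows = 4 → strictly diagonally dominant (convergence guaranteed)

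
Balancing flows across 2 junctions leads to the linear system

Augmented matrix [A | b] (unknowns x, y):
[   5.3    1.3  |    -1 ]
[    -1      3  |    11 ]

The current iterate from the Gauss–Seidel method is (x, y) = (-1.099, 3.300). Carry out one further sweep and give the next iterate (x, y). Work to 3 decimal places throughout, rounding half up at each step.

One sweep:
  x = (-1 - (1.3)·3.300) / (5.3) = -0.998
  y = (11 - (-1)·-0.998) / (3) = 3.334

(-0.998, 3.334)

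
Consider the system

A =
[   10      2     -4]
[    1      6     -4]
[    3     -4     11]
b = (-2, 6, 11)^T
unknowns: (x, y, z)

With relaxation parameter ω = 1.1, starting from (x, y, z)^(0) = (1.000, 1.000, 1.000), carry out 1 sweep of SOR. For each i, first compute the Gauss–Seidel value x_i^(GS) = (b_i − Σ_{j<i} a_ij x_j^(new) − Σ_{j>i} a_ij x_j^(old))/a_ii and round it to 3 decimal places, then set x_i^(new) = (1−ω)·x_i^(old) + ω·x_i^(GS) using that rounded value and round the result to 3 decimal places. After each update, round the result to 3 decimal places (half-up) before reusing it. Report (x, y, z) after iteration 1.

(-0.100, 1.751, 1.730)

Iteration 1:
  x: GS value = (-2 - (2)·1.000 - (-4)·1.000) / (10) = 0.000;  x ← (1−ω)·1.000 + ω·0.000 = -0.100
  y: GS value = (6 - (1)·-0.100 - (-4)·1.000) / (6) = 1.683;  y ← (1−ω)·1.000 + ω·1.683 = 1.751
  z: GS value = (11 - (3)·-0.100 - (-4)·1.751) / (11) = 1.664;  z ← (1−ω)·1.000 + ω·1.664 = 1.730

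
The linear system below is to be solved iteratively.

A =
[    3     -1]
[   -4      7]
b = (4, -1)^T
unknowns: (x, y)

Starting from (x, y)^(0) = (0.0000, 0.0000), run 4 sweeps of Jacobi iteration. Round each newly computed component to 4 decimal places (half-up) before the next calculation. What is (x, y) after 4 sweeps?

(1.5306, 0.7370)

Iteration 1:
  x = (4 - (-1)·0.0000) / (3) = 1.3333
  y = (-1 - (-4)·0.0000) / (7) = -0.1429
Iteration 2:
  x = (4 - (-1)·-0.1429) / (3) = 1.2857
  y = (-1 - (-4)·1.3333) / (7) = 0.6190
Iteration 3:
  x = (4 - (-1)·0.6190) / (3) = 1.5397
  y = (-1 - (-4)·1.2857) / (7) = 0.5918
Iteration 4:
  x = (4 - (-1)·0.5918) / (3) = 1.5306
  y = (-1 - (-4)·1.5397) / (7) = 0.7370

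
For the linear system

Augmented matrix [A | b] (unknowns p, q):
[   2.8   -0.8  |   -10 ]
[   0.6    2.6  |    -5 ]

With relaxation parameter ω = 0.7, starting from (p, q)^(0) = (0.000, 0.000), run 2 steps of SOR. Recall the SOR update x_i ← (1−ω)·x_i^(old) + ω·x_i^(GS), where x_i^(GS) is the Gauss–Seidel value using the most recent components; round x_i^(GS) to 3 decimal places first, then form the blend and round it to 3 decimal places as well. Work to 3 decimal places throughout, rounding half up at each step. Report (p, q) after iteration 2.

(-3.439, -1.073)

Iteration 1:
  p: GS value = (-10 - (-0.8)·0.000) / (2.8) = -3.571;  p ← (1−ω)·0.000 + ω·-3.571 = -2.500
  q: GS value = (-5 - (0.6)·-2.500) / (2.6) = -1.346;  q ← (1−ω)·0.000 + ω·-1.346 = -0.942
Iteration 2:
  p: GS value = (-10 - (-0.8)·-0.942) / (2.8) = -3.841;  p ← (1−ω)·-2.500 + ω·-3.841 = -3.439
  q: GS value = (-5 - (0.6)·-3.439) / (2.6) = -1.129;  q ← (1−ω)·-0.942 + ω·-1.129 = -1.073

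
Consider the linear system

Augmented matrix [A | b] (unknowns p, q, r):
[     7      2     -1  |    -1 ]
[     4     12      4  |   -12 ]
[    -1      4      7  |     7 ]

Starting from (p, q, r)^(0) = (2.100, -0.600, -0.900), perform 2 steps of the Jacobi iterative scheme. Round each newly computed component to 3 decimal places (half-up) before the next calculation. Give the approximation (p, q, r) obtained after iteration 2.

(0.492, -1.514, 1.786)

Iteration 1:
  p = (-1 - (2)·-0.600 - (-1)·-0.900) / (7) = -0.100
  q = (-12 - (4)·2.100 - (4)·-0.900) / (12) = -1.400
  r = (7 - (-1)·2.100 - (4)·-0.600) / (7) = 1.643
Iteration 2:
  p = (-1 - (2)·-1.400 - (-1)·1.643) / (7) = 0.492
  q = (-12 - (4)·-0.100 - (4)·1.643) / (12) = -1.514
  r = (7 - (-1)·-0.100 - (4)·-1.400) / (7) = 1.786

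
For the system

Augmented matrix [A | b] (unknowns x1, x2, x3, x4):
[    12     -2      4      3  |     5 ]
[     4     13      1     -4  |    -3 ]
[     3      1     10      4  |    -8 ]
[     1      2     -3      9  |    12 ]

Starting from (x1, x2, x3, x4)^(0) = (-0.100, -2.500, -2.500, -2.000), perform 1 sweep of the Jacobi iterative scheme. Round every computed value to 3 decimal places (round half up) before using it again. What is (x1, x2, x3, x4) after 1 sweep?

Iteration 1:
  x1 = (5 - (-2)·-2.500 - (4)·-2.500 - (3)·-2.000) / (12) = 1.333
  x2 = (-3 - (4)·-0.100 - (1)·-2.500 - (-4)·-2.000) / (13) = -0.623
  x3 = (-8 - (3)·-0.100 - (1)·-2.500 - (4)·-2.000) / (10) = 0.280
  x4 = (12 - (1)·-0.100 - (2)·-2.500 - (-3)·-2.500) / (9) = 1.067

(1.333, -0.623, 0.280, 1.067)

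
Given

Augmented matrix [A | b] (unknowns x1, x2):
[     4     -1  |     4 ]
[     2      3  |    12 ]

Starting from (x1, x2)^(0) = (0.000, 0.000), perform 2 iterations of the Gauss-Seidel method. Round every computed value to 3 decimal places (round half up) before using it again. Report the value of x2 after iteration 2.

2.778

Iteration 1:
  x1 = (4 - (-1)·0.000) / (4) = 1.000
  x2 = (12 - (2)·1.000) / (3) = 3.333
Iteration 2:
  x1 = (4 - (-1)·3.333) / (4) = 1.833
  x2 = (12 - (2)·1.833) / (3) = 2.778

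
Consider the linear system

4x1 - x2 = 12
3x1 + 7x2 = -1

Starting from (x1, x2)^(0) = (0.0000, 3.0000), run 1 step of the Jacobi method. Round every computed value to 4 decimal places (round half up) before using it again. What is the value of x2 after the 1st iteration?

Iteration 1:
  x1 = (12 - (-1)·3.0000) / (4) = 3.7500
  x2 = (-1 - (3)·0.0000) / (7) = -0.1429

-0.1429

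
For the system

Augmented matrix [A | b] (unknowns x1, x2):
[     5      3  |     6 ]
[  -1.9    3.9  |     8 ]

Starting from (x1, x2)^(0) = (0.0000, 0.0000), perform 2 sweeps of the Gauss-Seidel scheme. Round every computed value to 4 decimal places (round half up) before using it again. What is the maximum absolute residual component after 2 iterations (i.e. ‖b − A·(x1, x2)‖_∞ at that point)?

Iteration 1:
  x1 = (6 - (3)·0.0000) / (5) = 1.2000
  x2 = (8 - (-1.9)·1.2000) / (3.9) = 2.6359
Iteration 2:
  x1 = (6 - (3)·2.6359) / (5) = -0.3815
  x2 = (8 - (-1.9)·-0.3815) / (3.9) = 1.8654
Residual b − A·x = (2.3113, 0.0001); ∞-norm = 2.3113

2.3113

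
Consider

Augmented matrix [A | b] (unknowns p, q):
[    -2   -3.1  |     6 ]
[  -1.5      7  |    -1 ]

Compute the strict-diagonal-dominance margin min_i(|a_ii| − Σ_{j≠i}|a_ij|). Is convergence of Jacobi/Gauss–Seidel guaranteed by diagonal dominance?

row 1: |-2| − (3.1) = -1.1
row 2: |7| − (1.5) = 5.5
minimum over rows = -1.1 → not strictly diagonally dominant

-1.1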